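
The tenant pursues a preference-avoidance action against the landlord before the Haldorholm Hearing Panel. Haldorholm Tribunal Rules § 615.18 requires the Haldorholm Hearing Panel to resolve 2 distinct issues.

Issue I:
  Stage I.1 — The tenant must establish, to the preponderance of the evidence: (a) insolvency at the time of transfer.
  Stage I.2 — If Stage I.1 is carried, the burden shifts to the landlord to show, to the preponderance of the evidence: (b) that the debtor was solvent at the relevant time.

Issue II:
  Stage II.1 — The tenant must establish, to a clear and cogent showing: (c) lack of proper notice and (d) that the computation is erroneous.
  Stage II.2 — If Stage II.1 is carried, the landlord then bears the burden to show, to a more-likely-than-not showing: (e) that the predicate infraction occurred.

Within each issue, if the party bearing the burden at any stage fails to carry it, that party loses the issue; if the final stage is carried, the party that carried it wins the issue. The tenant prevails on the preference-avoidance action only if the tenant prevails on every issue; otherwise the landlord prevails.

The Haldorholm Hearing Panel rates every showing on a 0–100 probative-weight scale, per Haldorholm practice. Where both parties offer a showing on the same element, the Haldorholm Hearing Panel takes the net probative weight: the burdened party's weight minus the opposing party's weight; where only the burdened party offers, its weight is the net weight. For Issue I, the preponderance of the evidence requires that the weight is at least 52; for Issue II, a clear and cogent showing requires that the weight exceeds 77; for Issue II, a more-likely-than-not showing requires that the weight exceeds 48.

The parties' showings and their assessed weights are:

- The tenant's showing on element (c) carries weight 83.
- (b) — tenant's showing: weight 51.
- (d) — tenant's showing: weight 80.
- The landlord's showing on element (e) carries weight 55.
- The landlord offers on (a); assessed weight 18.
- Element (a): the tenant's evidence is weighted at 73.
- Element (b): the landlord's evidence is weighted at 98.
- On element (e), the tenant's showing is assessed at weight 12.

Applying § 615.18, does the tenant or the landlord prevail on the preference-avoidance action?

— Issue I —
Stage I.1 (tenant, the preponderance of the evidence, weight is at least 52): (a) net 73−18=55 ≥ 52 — meets.
  All elements met. The burden passes to the landlord.
Stage I.2 (landlord, the preponderance of the evidence, weight is at least 52): (b) net 98−51=47 < 52 — fails.
  Stage I.2 not carried; the landlord fails its burden.
The analysis ends at Stage I.2; the tenant prevails on this issue.
— Issue II —
At Stage II.1 the tenant must meet a clear and cogent showing (weight exceeds 77): on (c) the weight is 83, which does exceed 77, so (c) meets the standard; on (d) the weight is 80, which does exceed 77, so (d) meets the standard.
  Stage II.1 carried; the burden shifts to the landlord.
At Stage II.2 the landlord must meet a more-likely-than-not showing (weight exceeds 48): on (e) the weight is 55 less the opposing 12 gives net 43, which does not exceed 48, so (e) does not meet the standard.
  Stage II.2 not carried; the landlord fails its burden.
So the tenant prevails on this issue.
Per-issue: Issue I → tenant; Issue II → tenant. The tenant must prevail on every issue; overall, the tenant prevails.

tenant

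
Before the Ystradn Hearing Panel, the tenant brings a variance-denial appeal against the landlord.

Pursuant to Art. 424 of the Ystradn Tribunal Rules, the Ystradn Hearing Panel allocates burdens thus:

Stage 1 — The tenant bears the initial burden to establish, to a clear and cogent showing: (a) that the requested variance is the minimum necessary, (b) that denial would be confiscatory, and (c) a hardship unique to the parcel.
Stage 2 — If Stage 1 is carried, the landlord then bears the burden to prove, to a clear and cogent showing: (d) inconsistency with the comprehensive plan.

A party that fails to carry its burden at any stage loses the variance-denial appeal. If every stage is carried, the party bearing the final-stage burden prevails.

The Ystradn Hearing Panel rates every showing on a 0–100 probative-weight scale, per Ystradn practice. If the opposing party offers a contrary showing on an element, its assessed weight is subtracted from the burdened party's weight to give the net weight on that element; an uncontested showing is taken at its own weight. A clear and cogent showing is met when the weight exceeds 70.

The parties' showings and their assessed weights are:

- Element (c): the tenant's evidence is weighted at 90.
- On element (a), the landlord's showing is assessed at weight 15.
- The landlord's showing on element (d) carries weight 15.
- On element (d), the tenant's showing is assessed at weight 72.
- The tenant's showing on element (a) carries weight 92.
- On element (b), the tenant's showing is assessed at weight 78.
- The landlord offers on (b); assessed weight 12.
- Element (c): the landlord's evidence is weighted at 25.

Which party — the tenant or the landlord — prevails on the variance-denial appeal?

landlord

Stage 1 — burden on tenant; standard: a clear and cogent showing (weight exceeds 70).
    (a): 92 − 15 = 77 > 70 [met]
    (b): 78 − 12 = 66 ≤ 70 [not met]
    (c): 90 − 25 = 65 ≤ 70 [not met]
  Not every element is met, so the tenant fails to carry Stage 1.
The landlord prevails.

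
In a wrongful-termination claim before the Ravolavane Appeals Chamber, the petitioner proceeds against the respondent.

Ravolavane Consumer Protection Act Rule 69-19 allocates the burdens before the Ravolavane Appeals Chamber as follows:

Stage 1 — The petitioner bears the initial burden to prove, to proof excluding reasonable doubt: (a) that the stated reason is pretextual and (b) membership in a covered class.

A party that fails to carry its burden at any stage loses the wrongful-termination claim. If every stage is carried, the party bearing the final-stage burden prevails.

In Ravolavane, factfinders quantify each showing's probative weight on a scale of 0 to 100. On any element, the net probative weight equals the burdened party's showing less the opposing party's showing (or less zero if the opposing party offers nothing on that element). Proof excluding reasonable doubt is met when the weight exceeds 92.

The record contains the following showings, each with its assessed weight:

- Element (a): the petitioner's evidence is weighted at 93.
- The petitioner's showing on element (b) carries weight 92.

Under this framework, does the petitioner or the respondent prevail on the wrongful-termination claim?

respondent

Stage 1 (petitioner, proof excluding reasonable doubt, weight exceeds 92): (a) 93 > 92 — meets; (b) 92 ≤ 92 — fails.
  Stage 1 not carried; the petitioner fails its burden.
The respondent prevails.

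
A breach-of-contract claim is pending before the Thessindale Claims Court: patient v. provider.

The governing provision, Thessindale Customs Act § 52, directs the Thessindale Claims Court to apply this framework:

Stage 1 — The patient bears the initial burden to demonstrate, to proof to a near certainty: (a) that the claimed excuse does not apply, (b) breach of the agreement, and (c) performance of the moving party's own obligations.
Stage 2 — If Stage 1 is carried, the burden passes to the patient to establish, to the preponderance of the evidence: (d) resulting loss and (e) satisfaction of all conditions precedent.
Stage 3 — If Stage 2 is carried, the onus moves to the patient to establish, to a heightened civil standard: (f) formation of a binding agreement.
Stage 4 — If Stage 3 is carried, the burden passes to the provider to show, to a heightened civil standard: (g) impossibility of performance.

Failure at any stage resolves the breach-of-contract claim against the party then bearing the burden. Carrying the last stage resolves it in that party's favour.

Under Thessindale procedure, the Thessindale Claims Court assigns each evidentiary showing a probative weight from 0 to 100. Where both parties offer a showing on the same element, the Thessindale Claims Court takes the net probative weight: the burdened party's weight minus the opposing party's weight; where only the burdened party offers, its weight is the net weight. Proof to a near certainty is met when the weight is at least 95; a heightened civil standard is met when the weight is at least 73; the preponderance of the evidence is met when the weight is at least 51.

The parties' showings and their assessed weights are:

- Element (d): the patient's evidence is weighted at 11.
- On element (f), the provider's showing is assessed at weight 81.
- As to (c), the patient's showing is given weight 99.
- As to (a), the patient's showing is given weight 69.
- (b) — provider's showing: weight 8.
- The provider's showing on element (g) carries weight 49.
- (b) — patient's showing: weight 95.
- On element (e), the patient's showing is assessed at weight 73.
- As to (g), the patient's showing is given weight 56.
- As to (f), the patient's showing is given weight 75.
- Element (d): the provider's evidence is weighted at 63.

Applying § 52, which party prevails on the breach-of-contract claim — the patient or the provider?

Stage 1 — burden on patient; standard: proof to a near certainty (weight is at least 95).
    (a): 69 < 95 [not met]
    (b): 95 − 8 = 87 < 95 [not met]
    (c): 99 ≥ 95 [met]
  Stage 1 not carried; the patient fails its burden.
The provider prevails.

provider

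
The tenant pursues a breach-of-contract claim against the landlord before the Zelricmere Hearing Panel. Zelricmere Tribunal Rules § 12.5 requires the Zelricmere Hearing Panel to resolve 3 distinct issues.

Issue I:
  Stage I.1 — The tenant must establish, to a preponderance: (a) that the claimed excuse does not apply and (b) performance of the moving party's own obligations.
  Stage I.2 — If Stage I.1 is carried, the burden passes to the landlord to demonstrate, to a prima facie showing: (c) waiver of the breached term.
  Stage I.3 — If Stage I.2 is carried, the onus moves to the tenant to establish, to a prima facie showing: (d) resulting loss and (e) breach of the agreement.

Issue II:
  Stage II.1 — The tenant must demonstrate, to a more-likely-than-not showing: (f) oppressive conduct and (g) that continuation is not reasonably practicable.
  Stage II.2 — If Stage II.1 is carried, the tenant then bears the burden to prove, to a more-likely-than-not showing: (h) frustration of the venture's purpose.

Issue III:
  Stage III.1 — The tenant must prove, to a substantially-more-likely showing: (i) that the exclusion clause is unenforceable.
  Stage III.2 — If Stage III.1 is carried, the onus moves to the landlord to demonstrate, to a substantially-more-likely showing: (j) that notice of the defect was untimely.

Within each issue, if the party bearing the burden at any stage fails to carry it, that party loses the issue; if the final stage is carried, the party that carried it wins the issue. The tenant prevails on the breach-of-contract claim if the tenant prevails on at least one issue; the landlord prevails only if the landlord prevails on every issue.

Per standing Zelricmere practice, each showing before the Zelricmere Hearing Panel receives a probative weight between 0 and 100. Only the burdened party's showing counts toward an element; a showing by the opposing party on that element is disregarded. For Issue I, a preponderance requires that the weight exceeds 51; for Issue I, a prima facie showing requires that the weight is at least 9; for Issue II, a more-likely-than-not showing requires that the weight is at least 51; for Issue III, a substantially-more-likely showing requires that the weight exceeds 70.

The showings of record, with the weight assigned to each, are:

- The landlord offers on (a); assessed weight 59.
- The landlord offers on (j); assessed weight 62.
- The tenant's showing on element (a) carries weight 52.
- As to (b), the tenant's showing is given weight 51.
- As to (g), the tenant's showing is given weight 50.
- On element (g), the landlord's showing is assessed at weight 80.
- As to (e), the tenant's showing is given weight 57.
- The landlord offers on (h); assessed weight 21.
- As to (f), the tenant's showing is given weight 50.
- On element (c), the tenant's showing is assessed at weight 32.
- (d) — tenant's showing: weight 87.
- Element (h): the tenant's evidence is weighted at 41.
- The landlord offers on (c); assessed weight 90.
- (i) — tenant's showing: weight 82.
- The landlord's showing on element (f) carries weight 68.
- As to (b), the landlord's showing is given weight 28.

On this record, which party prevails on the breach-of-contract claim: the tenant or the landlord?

— Issue I —
At Stage I.1 the tenant must meet a preponderance (weight exceeds 51): on (a) the weight is 52 (the landlord's 59 is given no effect), which does exceed 51, so (a) meets the standard; on (b) the weight is 51 (the landlord's 28 is given no effect), ≤ 51, so (b) does not meet the standard.
  Not every element is met, so the tenant fails to carry Stage I.1.
So the landlord prevails on this issue.
— Issue II —
Stage II.1 — burden on tenant; standard: a more-likely-than-not showing (weight is at least 51).
    (f): 50 (landlord's 68 disregarded) < 51 [not met]
    (g): 50 (landlord's 80 disregarded) < 51 [not met]
  Not every element is met, so the tenant fails to carry Stage II.1.
So the landlord prevails on this issue.
— Issue III —
At Stage III.1 the tenant must meet a substantially-more-likely showing (weight exceeds 70): on (i) the weight is 82, which does exceed 70, so (i) meets the standard.
  All elements met. The burden passes to the landlord.
At Stage III.2 the landlord must meet a substantially-more-likely showing (weight exceeds 70): on (j) the weight is 62, which does not exceed 70, so (j) does not meet the standard.
  Not every element is met, so the landlord fails to carry Stage III.2.
The analysis ends at Stage III.2; the tenant prevails on this issue.
Per-issue: Issue I → landlord; Issue II → landlord; Issue III → tenant. The tenant must prevail on at least one issue; overall, the tenant prevails.

tenant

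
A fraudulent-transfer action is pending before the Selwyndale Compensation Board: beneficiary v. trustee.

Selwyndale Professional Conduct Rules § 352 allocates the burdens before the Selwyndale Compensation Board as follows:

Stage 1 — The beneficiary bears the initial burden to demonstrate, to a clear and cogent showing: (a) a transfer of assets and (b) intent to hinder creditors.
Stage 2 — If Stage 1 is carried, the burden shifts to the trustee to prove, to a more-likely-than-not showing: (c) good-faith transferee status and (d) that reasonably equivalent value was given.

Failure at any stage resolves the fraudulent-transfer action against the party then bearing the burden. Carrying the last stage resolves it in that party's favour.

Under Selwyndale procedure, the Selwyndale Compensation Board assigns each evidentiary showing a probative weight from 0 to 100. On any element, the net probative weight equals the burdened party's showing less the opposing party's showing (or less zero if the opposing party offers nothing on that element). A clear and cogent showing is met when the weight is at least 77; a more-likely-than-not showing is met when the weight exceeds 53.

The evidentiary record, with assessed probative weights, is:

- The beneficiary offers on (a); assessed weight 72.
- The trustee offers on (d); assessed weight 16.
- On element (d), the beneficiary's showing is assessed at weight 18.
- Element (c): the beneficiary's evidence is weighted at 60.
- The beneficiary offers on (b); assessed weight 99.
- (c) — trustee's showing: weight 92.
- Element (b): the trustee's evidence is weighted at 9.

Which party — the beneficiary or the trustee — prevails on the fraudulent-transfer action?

trustee

Stage 1 (beneficiary, a clear and cogent showing, weight is at least 77): (a) 72 < 77 — fails; (b) net 99−9=90 ≥ 77 — meets.
  Not every element is met, so the beneficiary fails to carry Stage 1.
The trustee prevails.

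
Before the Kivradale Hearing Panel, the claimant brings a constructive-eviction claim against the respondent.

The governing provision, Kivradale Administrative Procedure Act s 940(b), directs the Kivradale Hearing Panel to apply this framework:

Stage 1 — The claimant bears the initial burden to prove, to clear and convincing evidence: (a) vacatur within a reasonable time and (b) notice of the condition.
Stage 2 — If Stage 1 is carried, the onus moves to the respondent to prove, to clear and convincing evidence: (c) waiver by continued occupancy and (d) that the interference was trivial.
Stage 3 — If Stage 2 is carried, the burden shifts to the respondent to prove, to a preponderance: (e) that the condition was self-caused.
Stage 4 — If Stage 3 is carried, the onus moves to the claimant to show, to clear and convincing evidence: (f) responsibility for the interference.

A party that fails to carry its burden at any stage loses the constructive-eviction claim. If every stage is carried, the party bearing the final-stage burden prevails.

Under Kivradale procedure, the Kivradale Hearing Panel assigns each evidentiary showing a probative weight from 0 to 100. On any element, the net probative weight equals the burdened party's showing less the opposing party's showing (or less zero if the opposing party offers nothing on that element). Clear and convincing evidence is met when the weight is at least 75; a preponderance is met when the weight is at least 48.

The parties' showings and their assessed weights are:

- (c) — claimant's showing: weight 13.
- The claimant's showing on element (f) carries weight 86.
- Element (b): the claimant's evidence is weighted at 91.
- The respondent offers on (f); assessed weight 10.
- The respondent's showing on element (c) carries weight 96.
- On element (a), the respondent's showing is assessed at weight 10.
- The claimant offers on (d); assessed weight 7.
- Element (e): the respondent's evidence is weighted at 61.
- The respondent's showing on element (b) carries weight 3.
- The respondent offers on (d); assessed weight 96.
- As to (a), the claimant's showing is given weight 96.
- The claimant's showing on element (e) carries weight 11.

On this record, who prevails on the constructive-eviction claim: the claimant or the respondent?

Stage 1 — burden on claimant; standard: clear and convincing evidence (weight is at least 75).
    (a): 96 − 10 = 86 ≥ 75 [met]
    (b): 91 − 3 = 88 ≥ 75 [met]
  All elements met. The burden passes to the respondent.
Stage 2 — burden on respondent; standard: clear and convincing evidence (weight is at least 75).
    (c): 96 − 13 = 83 ≥ 75 [met]
    (d): 96 − 7 = 89 ≥ 75 [met]
  Stage 2 is satisfied; the respondent continues to bear the burden.
Stage 3 — burden on respondent; standard: a preponderance (weight is at least 48).
    (e): 61 − 11 = 50 ≥ 48 [met]
  Stage 3 carried; the burden shifts to the claimant.
Stage 4 — burden on claimant; standard: clear and convincing evidence (weight is at least 75).
    (f): 86 − 10 = 76 ≥ 75 [met]
  All elements met at the final stage.
Every stage carried; the claimant prevails.

claimant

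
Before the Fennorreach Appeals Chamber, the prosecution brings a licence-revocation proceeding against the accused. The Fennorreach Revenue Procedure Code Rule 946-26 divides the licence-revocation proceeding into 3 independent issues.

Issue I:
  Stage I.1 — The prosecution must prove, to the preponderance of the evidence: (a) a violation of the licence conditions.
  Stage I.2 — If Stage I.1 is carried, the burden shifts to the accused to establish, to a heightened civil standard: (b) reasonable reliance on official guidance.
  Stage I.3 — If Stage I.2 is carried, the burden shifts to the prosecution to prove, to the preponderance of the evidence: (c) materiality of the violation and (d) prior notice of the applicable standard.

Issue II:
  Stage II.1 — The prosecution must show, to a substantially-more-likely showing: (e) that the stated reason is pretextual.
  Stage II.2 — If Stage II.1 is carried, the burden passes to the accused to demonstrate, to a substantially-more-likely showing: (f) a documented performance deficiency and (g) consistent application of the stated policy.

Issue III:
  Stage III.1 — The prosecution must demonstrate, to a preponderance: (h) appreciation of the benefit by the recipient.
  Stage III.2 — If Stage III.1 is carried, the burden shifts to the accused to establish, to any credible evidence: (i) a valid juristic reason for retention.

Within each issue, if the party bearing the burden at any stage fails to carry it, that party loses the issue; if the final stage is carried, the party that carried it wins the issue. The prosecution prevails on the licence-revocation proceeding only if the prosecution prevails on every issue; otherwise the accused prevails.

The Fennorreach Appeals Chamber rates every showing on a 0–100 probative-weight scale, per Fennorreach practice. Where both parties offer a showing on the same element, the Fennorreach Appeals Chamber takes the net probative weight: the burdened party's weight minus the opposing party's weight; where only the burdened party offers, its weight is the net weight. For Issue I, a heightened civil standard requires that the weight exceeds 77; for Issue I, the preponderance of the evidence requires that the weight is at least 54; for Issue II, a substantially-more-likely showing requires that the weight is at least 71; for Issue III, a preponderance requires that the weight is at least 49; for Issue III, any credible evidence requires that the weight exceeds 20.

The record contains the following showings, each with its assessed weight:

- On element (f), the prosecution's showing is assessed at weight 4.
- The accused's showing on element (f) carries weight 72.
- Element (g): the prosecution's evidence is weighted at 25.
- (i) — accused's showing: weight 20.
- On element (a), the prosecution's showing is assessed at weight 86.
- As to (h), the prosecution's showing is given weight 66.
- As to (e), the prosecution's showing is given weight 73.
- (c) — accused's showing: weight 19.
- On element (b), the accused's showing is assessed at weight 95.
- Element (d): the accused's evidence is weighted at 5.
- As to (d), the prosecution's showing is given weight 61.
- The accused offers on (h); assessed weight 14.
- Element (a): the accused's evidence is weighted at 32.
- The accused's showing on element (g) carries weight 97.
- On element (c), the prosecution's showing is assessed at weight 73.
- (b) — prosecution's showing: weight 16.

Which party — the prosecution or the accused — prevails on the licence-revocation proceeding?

prosecution

— Issue I —
At Stage I.1 the prosecution must meet the preponderance of the evidence (weight is at least 54): on (a) the weight is 86 less the opposing 32 gives net 54, which does reach 54, so (a) meets the standard.
  Stage I.1 carried; the burden shifts to the accused.
At Stage I.2 the accused must meet a heightened civil standard (weight exceeds 77): on (b) the weight is 95 less the opposing 16 gives net 79, > 77, so (b) meets the standard.
  Stage I.2 carried; the burden shifts to the prosecution.
At Stage I.3 the prosecution must meet the preponderance of the evidence (weight is at least 54): on (c) the weight is 73 less the opposing 19 gives net 54, ≥ 54, so (c) meets the standard; on (d) the weight is 61 less the opposing 5 gives net 56, ≥ 54, so (d) meets the standard.
  Stage I.3 carried; the final stage is satisfied.
All stages carried — the prosecution prevails on this issue.
— Issue II —
At Stage II.1 the prosecution must meet a substantially-more-likely showing (weight is at least 71): on (e) the weight is 73, ≥ 71, so (e) meets the standard.
  Stage II.1 is satisfied; the onus moves to the accused.
At Stage II.2 the accused must meet a substantially-more-likely showing (weight is at least 71): on (f) the weight is 72 less the opposing 4 gives net 68, < 71, so (f) does not meet the standard; on (g) the weight is 97 less the opposing 25 gives net 72, ≥ 71, so (g) meets the standard.
  Stage II.2 not carried; the accused fails its burden.
The analysis ends at Stage II.2; the prosecution prevails on this issue.
— Issue III —
Stage III.1 — burden on prosecution; standard: a preponderance (weight is at least 49).
    (h): 66 − 14 = 52 ≥ 49 [met]
  Stage III.1 is satisfied; the onus moves to the accused.
Stage III.2 — burden on accused; standard: any credible evidence (weight exceeds 20).
    (i): 20 ≤ 20 [not met]
  Not every element is met, so the accused fails to carry Stage III.2.
The prosecution prevails on this issue.
Per-issue: Issue I → prosecution; Issue II → prosecution; Issue III → prosecution. The prosecution must prevail on every issue; overall, the prosecution prevails.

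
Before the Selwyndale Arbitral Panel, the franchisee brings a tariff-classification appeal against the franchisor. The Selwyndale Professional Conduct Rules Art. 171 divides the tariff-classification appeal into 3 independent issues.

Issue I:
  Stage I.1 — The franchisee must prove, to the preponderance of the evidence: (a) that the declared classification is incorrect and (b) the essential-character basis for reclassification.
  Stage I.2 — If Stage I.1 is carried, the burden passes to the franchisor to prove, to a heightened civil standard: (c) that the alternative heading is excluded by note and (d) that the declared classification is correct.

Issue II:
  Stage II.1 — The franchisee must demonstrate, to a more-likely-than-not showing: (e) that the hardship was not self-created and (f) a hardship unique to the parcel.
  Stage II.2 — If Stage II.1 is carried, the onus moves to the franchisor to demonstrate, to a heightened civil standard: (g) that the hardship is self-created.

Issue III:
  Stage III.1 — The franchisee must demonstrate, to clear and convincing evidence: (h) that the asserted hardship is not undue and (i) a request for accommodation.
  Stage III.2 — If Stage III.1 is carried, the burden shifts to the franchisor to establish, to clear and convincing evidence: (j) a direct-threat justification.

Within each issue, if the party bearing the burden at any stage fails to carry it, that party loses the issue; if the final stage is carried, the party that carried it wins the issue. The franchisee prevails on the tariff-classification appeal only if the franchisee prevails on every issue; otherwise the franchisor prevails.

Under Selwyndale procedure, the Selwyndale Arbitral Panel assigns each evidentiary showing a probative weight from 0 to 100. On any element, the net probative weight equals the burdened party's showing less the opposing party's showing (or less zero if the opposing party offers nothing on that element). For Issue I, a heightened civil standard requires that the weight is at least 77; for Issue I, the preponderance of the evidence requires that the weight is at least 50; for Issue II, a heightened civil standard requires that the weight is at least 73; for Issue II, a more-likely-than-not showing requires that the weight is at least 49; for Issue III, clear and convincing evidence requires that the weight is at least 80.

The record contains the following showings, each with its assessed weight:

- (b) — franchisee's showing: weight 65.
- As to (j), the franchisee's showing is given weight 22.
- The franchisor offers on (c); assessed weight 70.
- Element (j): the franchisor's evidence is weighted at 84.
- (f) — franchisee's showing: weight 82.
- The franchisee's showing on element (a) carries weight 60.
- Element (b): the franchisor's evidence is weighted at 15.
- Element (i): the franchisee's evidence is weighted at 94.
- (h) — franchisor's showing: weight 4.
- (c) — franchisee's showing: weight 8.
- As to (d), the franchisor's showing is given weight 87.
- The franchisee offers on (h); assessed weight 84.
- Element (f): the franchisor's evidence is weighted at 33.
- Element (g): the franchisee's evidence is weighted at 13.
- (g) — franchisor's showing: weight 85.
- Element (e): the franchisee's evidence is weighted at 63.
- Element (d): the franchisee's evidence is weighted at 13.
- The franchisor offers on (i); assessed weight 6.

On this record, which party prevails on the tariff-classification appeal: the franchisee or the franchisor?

franchisee

— Issue I —
Stage I.1 — burden on franchisee; standard: the preponderance of the evidence (weight is at least 50).
    (a): 60 ≥ 50 [met]
    (b): 65 − 15 = 50 ≥ 50 [met]
  Stage I.1 is satisfied; the onus moves to the franchisor.
Stage I.2 — burden on franchisor; standard: a heightened civil standard (weight is at least 77).
    (c): 70 − 8 = 62 < 77 [not met]
    (d): 87 − 13 = 74 < 77 [not met]
  Stage I.2 not carried; the franchisor fails its burden.
So the franchisee prevails on this issue.
— Issue II —
Stage II.1 — burden on franchisee; standard: a more-likely-than-not showing (weight is at least 49).
    (e): 63 ≥ 49 [met]
    (f): 82 − 33 = 49 ≥ 49 [met]
  Stage II.1 carried; the burden shifts to the franchisor.
Stage II.2 — burden on franchisor; standard: a heightened civil standard (weight is at least 73).
    (g): 85 − 13 = 72 < 73 [not met]
  Not every element is met, so the franchisor fails to carry Stage II.2.
So the franchisee prevails on this issue.
— Issue III —
Stage III.1 — burden on franchisee; standard: clear and convincing evidence (weight is at least 80).
    (h): 84 − 4 = 80 ≥ 80 [met]
    (i): 94 − 6 = 88 ≥ 80 [met]
  Stage III.1 carried; the burden shifts to the franchisor.
Stage III.2 — burden on franchisor; standard: clear and convincing evidence (weight is at least 80).
    (j): 84 − 22 = 62 < 80 [not met]
  The franchisor does not carry Stage III.2.
The analysis ends at Stage III.2; the franchisee prevails on this issue.
Per-issue: Issue I → franchisee; Issue II → franchisee; Issue III → franchisee. The franchisee must prevail on every issue; overall, the franchisee prevails.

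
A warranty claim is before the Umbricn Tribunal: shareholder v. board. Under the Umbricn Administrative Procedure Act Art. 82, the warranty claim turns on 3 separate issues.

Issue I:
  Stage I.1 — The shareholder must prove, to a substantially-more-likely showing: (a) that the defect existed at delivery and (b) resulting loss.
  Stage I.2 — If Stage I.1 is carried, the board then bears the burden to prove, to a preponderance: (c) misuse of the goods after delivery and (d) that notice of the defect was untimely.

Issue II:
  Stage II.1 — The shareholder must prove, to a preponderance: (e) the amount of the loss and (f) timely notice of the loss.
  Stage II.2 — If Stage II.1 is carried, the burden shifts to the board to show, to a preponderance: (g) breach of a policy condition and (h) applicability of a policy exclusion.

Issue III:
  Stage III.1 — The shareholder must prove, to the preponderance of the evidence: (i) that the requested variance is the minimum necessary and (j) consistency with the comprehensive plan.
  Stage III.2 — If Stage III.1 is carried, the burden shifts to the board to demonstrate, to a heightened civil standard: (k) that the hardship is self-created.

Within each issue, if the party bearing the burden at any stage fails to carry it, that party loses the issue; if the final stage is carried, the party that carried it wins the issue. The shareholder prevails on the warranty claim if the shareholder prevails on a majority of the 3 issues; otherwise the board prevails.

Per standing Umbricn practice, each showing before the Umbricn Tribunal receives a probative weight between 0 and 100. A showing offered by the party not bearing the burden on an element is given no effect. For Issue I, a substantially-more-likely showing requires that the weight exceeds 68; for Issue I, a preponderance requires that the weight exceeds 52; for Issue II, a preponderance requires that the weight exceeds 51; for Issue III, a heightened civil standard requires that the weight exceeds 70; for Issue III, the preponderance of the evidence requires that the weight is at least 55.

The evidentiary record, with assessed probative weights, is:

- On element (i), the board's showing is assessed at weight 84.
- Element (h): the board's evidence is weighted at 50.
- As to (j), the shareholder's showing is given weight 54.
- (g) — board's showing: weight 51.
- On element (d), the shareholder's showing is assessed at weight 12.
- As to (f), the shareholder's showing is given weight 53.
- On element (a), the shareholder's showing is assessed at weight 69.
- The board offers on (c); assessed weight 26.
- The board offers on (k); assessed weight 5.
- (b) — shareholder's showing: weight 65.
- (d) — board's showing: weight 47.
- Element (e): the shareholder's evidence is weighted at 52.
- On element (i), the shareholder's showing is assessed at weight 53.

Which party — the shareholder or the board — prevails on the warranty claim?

board

— Issue I —
At Stage I.1 the shareholder must meet a substantially-more-likely showing (weight exceeds 68): on (a) the weight is 69, which does exceed 68, so (a) meets the standard; on (b) the weight is 65, which does not exceed 68, so (b) does not meet the standard.
  Not every element is met, so the shareholder fails to carry Stage I.1.
So the board prevails on this issue.
— Issue II —
Stage II.1 — burden on shareholder; standard: a preponderance (weight exceeds 51).
    (e): 52 > 51 [met]
    (f): 53 > 51 [met]
  Stage II.1 carried; the burden shifts to the board.
Stage II.2 — burden on board; standard: a preponderance (weight exceeds 51).
    (g): 51 ≤ 51 [not met]
    (h): 50 ≤ 51 [not met]
  Stage II.2 not carried; the board fails its burden.
So the shareholder prevails on this issue.
— Issue III —
At Stage III.1 the shareholder must meet the preponderance of the evidence (weight is at least 55): on (i) the weight is 53 (the board's 84 is given no effect), which does not reach 55, so (i) does not meet the standard; on (j) the weight is 54, which does not reach 55, so (j) does not meet the standard.
  Stage III.1 not carried; the shareholder fails its burden.
The analysis ends at Stage III.1; the board prevails on this issue.
Per-issue: Issue I → board; Issue II → shareholder; Issue III → board. The shareholder must prevail on a majority of issues; overall, the board prevails.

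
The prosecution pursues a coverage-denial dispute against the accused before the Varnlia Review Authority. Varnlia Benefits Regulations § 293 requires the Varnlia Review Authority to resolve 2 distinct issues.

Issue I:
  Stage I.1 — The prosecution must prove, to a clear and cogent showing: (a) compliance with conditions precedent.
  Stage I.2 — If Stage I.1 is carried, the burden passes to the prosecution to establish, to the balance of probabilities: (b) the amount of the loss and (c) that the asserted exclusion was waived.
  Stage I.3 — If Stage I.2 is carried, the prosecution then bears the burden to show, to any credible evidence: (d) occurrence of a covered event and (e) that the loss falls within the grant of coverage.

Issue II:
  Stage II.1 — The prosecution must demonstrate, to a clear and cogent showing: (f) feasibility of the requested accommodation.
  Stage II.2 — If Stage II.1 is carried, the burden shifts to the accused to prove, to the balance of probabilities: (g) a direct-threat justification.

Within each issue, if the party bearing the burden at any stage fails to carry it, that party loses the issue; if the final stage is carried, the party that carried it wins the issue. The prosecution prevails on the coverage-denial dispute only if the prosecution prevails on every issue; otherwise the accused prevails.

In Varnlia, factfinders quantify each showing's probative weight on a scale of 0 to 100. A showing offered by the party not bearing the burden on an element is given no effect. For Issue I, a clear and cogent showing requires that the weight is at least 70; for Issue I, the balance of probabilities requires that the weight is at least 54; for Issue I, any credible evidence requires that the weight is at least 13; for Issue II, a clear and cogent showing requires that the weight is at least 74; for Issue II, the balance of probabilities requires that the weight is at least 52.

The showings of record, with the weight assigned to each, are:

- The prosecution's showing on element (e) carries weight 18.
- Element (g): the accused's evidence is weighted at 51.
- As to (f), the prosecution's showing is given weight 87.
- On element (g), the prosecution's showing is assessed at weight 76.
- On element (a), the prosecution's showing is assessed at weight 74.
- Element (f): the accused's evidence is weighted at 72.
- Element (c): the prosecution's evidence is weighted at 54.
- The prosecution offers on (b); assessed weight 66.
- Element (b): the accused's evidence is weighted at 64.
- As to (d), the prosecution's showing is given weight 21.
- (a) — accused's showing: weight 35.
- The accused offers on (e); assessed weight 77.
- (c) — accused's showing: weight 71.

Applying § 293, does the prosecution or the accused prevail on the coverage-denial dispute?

— Issue I —
Stage I.1 — burden on prosecution; standard: a clear and cogent showing (weight is at least 70).
    (a): 74 (accused's 35 disregarded) ≥ 70 [met]
  Stage I.1 is satisfied; the prosecution continues to bear the burden.
Stage I.2 — burden on prosecution; standard: the balance of probabilities (weight is at least 54).
    (b): 66 (accused's 64 disregarded) ≥ 54 [met]
    (c): 54 (accused's 71 disregarded) ≥ 54 [met]
  Stage I.2 is satisfied; the prosecution continues to bear the burden.
Stage I.3 — burden on prosecution; standard: any credible evidence (weight is at least 13).
    (d): 21 ≥ 13 [met]
    (e): 18 (accused's 77 disregarded) ≥ 13 [met]
  The prosecution carries the last stage.
With every stage satisfied, the prosecution prevails on this issue.
— Issue II —
Stage II.1 (prosecution, a clear and cogent showing, weight is at least 74): (f) 87 (accused's 72 disregarded) ≥ 74 — meets.
  Stage II.1 is satisfied; the onus moves to the accused.
Stage II.2 (accused, the balance of probabilities, weight is at least 52): (g) 51 (prosecution's 76 disregarded) < 52 — fails.
  The accused does not carry Stage II.2.
So the prosecution prevails on this issue.
Per-issue: Issue I → prosecution; Issue II → prosecution. The prosecution must prevail on every issue; overall, the prosecution prevails.

prosecution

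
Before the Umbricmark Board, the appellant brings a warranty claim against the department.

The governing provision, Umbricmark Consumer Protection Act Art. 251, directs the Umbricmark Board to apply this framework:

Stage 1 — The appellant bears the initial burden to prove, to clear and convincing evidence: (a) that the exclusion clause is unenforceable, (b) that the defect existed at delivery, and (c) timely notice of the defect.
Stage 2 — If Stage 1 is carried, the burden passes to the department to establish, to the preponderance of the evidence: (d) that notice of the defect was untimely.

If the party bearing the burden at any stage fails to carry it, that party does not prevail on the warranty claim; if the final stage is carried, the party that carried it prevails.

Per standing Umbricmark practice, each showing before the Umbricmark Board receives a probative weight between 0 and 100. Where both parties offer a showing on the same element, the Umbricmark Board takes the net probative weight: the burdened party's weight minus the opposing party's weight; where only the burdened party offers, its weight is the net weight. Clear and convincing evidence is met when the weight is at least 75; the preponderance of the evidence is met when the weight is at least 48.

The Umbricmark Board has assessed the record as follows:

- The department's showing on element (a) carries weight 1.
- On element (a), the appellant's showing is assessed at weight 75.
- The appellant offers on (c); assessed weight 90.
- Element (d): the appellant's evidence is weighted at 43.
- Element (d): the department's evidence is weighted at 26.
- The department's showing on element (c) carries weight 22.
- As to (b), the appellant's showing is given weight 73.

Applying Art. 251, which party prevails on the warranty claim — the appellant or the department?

department

Stage 1 (appellant, clear and convincing evidence, weight is at least 75): (a) net 75−1=74 < 75 — fails; (b) 73 < 75 — fails; (c) net 90−22=68 < 75 — fails.
  The appellant does not carry Stage 1.
So the department prevails.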